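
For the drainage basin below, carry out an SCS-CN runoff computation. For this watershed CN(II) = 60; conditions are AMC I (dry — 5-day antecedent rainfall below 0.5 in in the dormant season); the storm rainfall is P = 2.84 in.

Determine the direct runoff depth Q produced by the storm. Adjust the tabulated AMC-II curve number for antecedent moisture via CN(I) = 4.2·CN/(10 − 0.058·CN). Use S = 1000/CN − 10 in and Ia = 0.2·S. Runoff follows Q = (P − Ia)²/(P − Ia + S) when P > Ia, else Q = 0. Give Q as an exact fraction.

CN(I) from CN(II)=60: (4.2·60)/(10 − 0.058·60) = 6300/163 ≈ 38.650
Retention S: 1000/CN − 10 with CN=38.650 → S = 1000/63 ≈ 15.873 in
Ia = 0.2·(1000/63) = 200/63 in ≈ 3.175 in
P = 2.840 ≤ Ia = 3.175 in: entire storm abstracted, Q = 0.

Q = 0 in ≈ 0.000 in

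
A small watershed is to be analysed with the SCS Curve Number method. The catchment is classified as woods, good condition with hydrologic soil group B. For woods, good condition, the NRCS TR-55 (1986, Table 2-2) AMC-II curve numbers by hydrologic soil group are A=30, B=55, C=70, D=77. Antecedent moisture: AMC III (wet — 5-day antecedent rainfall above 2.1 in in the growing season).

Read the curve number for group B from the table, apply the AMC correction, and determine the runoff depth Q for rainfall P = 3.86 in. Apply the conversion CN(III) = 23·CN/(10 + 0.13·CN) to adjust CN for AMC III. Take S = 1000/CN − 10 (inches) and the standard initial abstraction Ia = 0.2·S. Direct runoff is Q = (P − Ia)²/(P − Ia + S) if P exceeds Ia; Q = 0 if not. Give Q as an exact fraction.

Q = 1586349241/1073086850 in ≈ 1.478 in

NRCS table: woods, good condition, soil group B → CN(II) = 55
Adjust CN=55 to AMC III: 23·55/(10 + 0.13·55) → 1265 ÷ (343/20) = 25300/343 ≈ 73.761
Retention S: 1000/CN − 10 with CN=73.761 → S = 900/253 ≈ 3.557 in
Ia = 0.2S: 0.2·3.557 = 0.711 in (exactly 180/253)
Excess rainfall: 3.860 − 0.711 = 3.149 in; P > Ia so Q > 0
Runoff Q = (P−Ia)²/(P−Ia+S) = (3.149)²/(3.149+3.557) = 1586349241/1073086850 ≈ 1.478 in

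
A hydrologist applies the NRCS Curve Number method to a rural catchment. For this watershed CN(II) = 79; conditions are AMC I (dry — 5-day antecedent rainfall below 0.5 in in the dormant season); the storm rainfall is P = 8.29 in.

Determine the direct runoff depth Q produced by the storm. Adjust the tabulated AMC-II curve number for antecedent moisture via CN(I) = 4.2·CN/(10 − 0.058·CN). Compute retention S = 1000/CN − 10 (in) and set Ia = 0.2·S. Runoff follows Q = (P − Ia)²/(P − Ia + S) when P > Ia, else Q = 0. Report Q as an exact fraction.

CN(I) from CN(II)=79: (4.2·79)/(10 − 0.058·79) = 7900/129 ≈ 61.240
S = 1000/(7900/129) − 10 = 500/79 in ≈ 6.329 in
Initial abstraction Ia = S/5 = (500/79)/5 = 100/79 ≈ 1.266 in
Excess rainfall: 8.290 − 1.266 = 7.024 in; P > Ia so Q > 0
Q = (55491/7900)²/((55491/7900) + 500/79) = (3079251081/62410000)/(105491/7900) = 3079251081/833378900 in ≈ 3.695 in

Q = 3079251081/833378900 in ≈ 3.695 in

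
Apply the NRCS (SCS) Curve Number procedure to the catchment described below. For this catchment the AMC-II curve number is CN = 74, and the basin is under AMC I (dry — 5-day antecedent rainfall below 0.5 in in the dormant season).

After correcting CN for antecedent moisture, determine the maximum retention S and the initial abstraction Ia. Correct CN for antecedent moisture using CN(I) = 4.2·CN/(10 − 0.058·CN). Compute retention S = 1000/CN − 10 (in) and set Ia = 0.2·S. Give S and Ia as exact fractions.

Dry (AMC I): CN(I) = 4.2·74/(10 − 0.058·74) = (1554/5)/(1427/250) = 77700/1427 ≈ 54.450
Retention S: 1000/CN − 10 with CN=54.450 → S = 6500/777 ≈ 8.366 in
Ia = 0.2·(6500/777) = 1300/777 in ≈ 1.673 in

S = 6500/777 in ≈ 8.366 in; Ia = 1300/777 in ≈ 1.673 in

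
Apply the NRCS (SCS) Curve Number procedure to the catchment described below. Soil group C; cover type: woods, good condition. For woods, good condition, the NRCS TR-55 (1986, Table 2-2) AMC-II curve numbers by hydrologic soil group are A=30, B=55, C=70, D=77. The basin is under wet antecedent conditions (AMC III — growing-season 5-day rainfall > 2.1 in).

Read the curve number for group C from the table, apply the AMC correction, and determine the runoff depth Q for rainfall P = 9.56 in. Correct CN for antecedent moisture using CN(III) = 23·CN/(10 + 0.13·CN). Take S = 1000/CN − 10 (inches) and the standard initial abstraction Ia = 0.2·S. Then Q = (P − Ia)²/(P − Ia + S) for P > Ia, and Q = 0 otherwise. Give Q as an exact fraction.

Q = 1367446441/179027975 in ≈ 7.638 in

NRCS table: woods, good condition, soil group C → CN(II) = 70
CN(III) from CN(II)=70: (23·70)/(10 + 0.13·70) = 16100/191 ≈ 84.293
S = 1000/(16100/191) − 10 = 300/161 in ≈ 1.863 in
Ia = 0.2·(300/161) = 60/161 in ≈ 0.373 in
Since P=9.560 > Ia=0.373: effective rainfall P−Ia = 36979/4025 in
Q = (36979/4025)²/((36979/4025) + 300/161) = (1367446441/16200625)/(44479/4025) = 1367446441/179027975 in ≈ 7.638 in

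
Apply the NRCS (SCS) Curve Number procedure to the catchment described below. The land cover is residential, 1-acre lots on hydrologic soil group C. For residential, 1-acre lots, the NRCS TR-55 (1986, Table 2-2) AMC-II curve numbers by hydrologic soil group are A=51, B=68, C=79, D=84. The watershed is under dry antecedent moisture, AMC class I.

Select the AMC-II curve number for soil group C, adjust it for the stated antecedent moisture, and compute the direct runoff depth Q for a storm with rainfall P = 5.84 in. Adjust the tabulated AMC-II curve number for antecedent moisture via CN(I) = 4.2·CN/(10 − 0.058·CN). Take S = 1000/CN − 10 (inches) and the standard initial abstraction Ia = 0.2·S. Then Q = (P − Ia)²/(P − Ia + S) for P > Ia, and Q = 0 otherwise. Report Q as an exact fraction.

Q = 40806578/21264825 in ≈ 1.919 in

NRCS table: residential, 1-acre lots, soil group C → CN(II) = 79
Adjust CN=79 to AMC I: 4.2·79/(10 − 0.058·79) → (1659/5) ÷ (2709/500) = 7900/129 ≈ 61.240
Max retention: S = 1000/(7900/129) − 10 = 500/79 in (≈ 6.329 in)
Initial abstraction Ia = S/5 = (500/79)/5 = 100/79 ≈ 1.266 in
Excess rainfall: 5.840 − 1.266 = 4.574 in; P > Ia so Q > 0
Runoff Q = (P−Ia)²/(P−Ia+S) = (4.574)²/(4.574+6.329) = 40806578/21264825 ≈ 1.919 in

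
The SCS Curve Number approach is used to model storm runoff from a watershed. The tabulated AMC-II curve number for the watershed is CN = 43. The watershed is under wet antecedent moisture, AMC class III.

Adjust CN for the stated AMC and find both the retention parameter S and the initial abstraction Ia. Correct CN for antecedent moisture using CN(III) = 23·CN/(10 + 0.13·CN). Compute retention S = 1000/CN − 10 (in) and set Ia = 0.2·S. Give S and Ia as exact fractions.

Wet (AMC III): CN(III) = 23·43/(10 + 0.13·43) = 989/(1559/100) = 98900/1559 ≈ 63.438
Retention S: 1000/CN − 10 with CN=63.438 → S = 5700/989 ≈ 5.763 in
Ia = 0.2·(5700/989) = 1140/989 in ≈ 1.153 in

S = 5700/989 in ≈ 5.763 in; Ia = 1140/989 in ≈ 1.153 in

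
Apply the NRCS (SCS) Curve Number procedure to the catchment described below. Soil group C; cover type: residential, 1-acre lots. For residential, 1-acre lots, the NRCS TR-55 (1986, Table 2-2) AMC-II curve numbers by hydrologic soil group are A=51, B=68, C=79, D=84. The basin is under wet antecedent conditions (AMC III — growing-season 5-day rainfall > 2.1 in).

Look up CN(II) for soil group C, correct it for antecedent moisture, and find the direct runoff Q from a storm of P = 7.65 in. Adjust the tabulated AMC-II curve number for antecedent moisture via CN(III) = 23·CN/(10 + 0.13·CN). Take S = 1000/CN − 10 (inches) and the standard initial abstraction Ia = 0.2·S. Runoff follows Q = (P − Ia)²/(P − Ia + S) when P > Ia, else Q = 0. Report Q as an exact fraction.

NRCS table: residential, 1-acre lots, soil group C → CN(II) = 79
Wet (AMC III): CN(III) = 23·79/(10 + 0.13·79) = 1817/(2027/100) = 181700/2027 ≈ 89.640
Max retention: S = 1000/(181700/2027) − 10 = 2100/1817 in (≈ 1.156 in)
Initial abstraction Ia = S/5 = (2100/1817)/5 = 420/1817 ≈ 0.231 in
Excess rainfall: 7.650 − 0.231 = 7.419 in; P > Ia so Q > 0
Q = (269601/36340)²/((269601/36340) + 2100/1817) = (72684699201/1320595600)/(311601/36340) = 24228233067/3774526780 in ≈ 6.419 in

Q = 24228233067/3774526780 in ≈ 6.419 in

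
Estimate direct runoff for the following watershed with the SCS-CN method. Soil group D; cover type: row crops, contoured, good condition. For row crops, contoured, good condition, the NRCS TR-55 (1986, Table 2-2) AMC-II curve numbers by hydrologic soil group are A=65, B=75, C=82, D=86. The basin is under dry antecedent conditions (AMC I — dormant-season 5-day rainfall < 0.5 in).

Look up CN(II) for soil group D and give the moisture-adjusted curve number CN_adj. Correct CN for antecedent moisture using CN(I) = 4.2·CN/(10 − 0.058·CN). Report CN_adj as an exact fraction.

NRCS table: row crops, contoured, good condition, soil group D → CN(II) = 86
Dry (AMC I): CN(I) = 4.2·86/(10 − 0.058·86) = (1806/5)/(1253/250) = 12900/179 ≈ 72.067

CN_adj = 12900/179 ≈ 72.067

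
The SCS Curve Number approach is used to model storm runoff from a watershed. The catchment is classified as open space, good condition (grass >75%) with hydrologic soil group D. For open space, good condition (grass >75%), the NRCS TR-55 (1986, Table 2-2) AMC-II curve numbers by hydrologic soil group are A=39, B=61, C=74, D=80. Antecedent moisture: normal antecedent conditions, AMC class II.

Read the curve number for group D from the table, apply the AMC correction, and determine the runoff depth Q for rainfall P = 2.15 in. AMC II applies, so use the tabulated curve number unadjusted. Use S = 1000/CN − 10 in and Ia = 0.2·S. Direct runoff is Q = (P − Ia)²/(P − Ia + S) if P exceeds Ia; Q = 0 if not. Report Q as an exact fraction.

NRCS table: open space, good condition (grass >75%), soil group D → CN(II) = 80
CN(II) = 80; AMC II needs no correction.
S = 1000/80 − 10 = 5/2 in ≈ 2.500 in
Ia = 0.2·(5/2) = 1/2 in ≈ 0.500 in
Excess rainfall: 2.150 − 0.500 = 1.650 in; P > Ia so Q > 0
Q: (33/20)² ÷ (83/20) = 1089/1660 in (≈ 0.656 in)

Q = 1089/1660 in ≈ 0.656 in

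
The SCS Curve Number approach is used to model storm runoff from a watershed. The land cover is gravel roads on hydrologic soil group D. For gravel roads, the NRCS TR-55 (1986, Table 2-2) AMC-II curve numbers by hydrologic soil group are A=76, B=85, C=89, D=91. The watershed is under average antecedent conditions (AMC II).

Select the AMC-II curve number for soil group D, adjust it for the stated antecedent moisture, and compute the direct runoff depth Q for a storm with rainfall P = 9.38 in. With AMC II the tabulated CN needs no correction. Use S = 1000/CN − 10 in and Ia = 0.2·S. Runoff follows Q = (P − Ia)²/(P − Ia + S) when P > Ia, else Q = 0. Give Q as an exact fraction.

NRCS table: gravel roads, soil group D → CN(II) = 91
Average conditions: CN = 91 (no AMC adjustment).
Max retention: S = 1000/91 − 10 = 90/91 in (≈ 0.989 in)
Ia = 0.2·(90/91) = 18/91 in ≈ 0.198 in
Excess rainfall: 9.380 − 0.198 = 9.182 in; P > Ia so Q > 0
Q: (41779/4550)² ÷ (46279/4550) = 1745484841/210569450 in (≈ 8.289 in)

Q = 1745484841/210569450 in ≈ 8.289 in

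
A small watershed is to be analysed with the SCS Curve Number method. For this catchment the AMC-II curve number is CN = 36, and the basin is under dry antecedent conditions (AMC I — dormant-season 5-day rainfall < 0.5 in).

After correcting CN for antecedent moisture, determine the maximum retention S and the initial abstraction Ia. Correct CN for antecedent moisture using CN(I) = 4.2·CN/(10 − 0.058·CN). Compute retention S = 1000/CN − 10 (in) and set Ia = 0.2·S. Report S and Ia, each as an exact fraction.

S = 8000/189 in ≈ 42.328 in; Ia = 1600/189 in ≈ 8.466 in

CN(I) from CN(II)=36: (4.2·36)/(10 − 0.058·36) = 18900/989 ≈ 19.110
S = 1000/(18900/989) − 10 = 8000/189 in ≈ 42.328 in
Initial abstraction Ia = S/5 = (8000/189)/5 = 1600/189 ≈ 8.466 in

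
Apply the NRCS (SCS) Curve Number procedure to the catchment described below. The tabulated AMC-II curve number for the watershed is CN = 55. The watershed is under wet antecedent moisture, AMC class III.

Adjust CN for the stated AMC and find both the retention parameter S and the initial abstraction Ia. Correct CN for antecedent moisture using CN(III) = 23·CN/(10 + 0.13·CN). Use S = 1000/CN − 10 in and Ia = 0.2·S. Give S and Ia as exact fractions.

S = 900/253 in ≈ 3.557 in; Ia = 180/253 in ≈ 0.711 in

Adjust CN=55 to AMC III: 23·55/(10 + 0.13·55) → 1265 ÷ (343/20) = 25300/343 ≈ 73.761
S = 1000/(25300/343) − 10 = 900/253 in ≈ 3.557 in
Ia = 0.2·(900/253) = 180/253 in ≈ 0.711 in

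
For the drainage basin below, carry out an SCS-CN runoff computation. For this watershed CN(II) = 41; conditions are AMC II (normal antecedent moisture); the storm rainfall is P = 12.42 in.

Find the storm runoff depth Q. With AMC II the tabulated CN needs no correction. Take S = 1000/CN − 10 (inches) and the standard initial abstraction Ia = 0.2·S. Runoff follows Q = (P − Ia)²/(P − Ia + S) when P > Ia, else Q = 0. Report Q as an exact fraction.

Average conditions: CN = 41 (no AMC adjustment).
S = 1000/41 − 10 = 590/41 in ≈ 14.390 in
Initial abstraction Ia = S/5 = (590/41)/5 = 118/41 ≈ 2.878 in
Excess rainfall: 12.420 − 2.878 = 9.542 in; P > Ia so Q > 0
Runoff Q = (P−Ia)²/(P−Ia+S) = (9.542)²/(9.542+14.390) = 382632721/100575050 ≈ 3.804 in

Q = 382632721/100575050 in ≈ 3.804 in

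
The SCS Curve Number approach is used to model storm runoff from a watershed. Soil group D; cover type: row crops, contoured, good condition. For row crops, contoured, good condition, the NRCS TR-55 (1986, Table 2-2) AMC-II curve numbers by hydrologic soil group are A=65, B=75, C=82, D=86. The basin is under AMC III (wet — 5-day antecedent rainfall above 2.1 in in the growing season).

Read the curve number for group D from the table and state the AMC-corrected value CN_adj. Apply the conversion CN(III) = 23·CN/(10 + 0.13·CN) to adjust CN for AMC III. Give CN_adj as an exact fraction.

NRCS table: row crops, contoured, good condition, soil group D → CN(II) = 86
Wet (AMC III): CN(III) = 23·86/(10 + 0.13·86) = 1978/(1059/50) = 98900/1059 ≈ 93.390

CN_adj = 98900/1059 ≈ 93.390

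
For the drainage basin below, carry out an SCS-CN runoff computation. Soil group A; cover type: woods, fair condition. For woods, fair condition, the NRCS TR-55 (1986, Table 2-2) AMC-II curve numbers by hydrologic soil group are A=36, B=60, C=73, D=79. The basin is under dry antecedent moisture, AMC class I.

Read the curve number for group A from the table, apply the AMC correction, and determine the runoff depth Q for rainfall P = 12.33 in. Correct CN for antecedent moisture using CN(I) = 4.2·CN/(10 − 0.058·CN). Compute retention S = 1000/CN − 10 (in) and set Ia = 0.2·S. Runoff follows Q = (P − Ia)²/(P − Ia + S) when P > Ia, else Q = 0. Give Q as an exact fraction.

NRCS table: woods, fair condition, soil group A → CN(II) = 36
Dry (AMC I): CN(I) = 4.2·36/(10 − 0.058·36) = (756/5)/(989/125) = 18900/989 ≈ 19.110
Max retention: S = 1000/(18900/989) − 10 = 8000/189 in (≈ 42.328 in)
Ia = 0.2S: 0.2·42.328 = 8.466 in (exactly 1600/189)
P − Ia = 12.330 − 8.466 = 73037/18900 ≈ 3.864 in (> 0, runoff occurs)
Q = (73037/18900)²/((73037/18900) + 8000/189) = (5334403369/357210000)/(873037/18900) = 5334403369/16500399300 in ≈ 0.323 in

Q = 5334403369/16500399300 in ≈ 0.323 in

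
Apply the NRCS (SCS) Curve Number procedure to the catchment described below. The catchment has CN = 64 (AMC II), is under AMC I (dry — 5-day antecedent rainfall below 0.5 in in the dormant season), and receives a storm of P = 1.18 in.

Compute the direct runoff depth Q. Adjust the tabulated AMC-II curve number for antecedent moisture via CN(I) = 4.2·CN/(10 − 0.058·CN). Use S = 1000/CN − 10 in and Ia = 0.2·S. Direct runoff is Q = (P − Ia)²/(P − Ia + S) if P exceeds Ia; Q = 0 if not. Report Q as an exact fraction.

CN(I) from CN(II)=64: (4.2·64)/(10 − 0.058·64) = 5600/131 ≈ 42.748
S = 1000/(5600/131) − 10 = 375/28 in ≈ 13.393 in
Ia = 0.2·(375/28) = 75/28 in ≈ 2.679 in
P = 1.180 ≤ Ia = 2.679 in: entire storm abstracted, Q = 0.

Q = 0 in ≈ 0.000 in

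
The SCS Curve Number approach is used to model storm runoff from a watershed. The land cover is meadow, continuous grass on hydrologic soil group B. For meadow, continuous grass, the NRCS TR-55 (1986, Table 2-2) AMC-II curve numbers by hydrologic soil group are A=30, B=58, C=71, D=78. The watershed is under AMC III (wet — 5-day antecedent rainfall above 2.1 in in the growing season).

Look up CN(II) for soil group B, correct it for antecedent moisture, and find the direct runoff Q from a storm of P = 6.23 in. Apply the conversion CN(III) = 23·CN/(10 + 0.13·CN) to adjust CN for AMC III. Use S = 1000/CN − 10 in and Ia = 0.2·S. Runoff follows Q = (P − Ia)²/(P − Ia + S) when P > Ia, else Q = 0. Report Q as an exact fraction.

Q = 2847609769/794330300 in ≈ 3.585 in

NRCS table: meadow, continuous grass, soil group B → CN(II) = 58
Adjust CN=58 to AMC III: 23·58/(10 + 0.13·58) → 1334 ÷ (877/50) = 66700/877 ≈ 76.055
Max retention: S = 1000/(66700/877) − 10 = 2100/667 in (≈ 3.148 in)
Ia = 0.2·(2100/667) = 420/667 in ≈ 0.630 in
Excess rainfall: 6.230 − 0.630 = 5.600 in; P > Ia so Q > 0
Runoff Q = (P−Ia)²/(P−Ia+S) = (5.600)²/(5.600+3.148) = 2847609769/794330300 ≈ 3.585 in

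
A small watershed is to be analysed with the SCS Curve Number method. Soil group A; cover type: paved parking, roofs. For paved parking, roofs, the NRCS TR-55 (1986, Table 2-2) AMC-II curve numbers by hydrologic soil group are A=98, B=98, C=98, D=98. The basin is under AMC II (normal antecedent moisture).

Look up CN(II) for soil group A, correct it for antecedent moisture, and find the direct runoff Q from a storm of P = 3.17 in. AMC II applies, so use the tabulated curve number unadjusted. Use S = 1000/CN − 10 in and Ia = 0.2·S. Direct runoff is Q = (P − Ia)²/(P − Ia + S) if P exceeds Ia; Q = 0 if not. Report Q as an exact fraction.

Q = 235100889/80031700 in ≈ 2.938 in

NRCS table: paved parking, roofs, soil group A → CN(II) = 98
Average conditions: CN = 98 (no AMC adjustment).
Retention S: 1000/CN − 10 with CN=98.000 → S = 10/49 ≈ 0.204 in
Ia = 0.2·(10/49) = 2/49 in ≈ 0.041 in
Excess rainfall: 3.170 − 0.041 = 3.129 in; P > Ia so Q > 0
Q = (15333/4900)²/((15333/4900) + 10/49) = (235100889/24010000)/(16333/4900) = 235100889/80031700 in ≈ 2.938 in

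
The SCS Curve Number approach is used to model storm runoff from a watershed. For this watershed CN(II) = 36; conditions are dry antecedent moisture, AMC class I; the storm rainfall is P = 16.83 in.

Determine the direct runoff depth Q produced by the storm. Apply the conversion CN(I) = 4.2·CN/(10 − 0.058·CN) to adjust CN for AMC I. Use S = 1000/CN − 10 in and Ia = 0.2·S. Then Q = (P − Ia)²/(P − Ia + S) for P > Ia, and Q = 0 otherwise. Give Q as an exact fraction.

CN(I) from CN(II)=36: (4.2·36)/(10 − 0.058·36) = 18900/989 ≈ 19.110
Retention S: 1000/CN − 10 with CN=19.110 → S = 8000/189 ≈ 42.328 in
Ia = 0.2·(8000/189) = 1600/189 in ≈ 8.466 in
Since P=16.830 > Ia=8.466: effective rainfall P−Ia = 158087/18900 in
Q: (158087/18900)² ÷ (958087/18900) = 24991499569/18107844300 in (≈ 1.380 in)

Q = 24991499569/18107844300 in ≈ 1.380 in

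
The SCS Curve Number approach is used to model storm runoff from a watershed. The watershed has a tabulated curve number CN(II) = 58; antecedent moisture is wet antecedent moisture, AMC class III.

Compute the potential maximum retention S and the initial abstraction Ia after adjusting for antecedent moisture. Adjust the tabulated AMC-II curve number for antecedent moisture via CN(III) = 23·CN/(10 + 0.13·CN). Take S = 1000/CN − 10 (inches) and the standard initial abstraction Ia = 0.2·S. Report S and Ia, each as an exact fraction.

Adjust CN=58 to AMC III: 23·58/(10 + 0.13·58) → 1334 ÷ (877/50) = 66700/877 ≈ 76.055
S = 1000/(66700/877) − 10 = 2100/667 in ≈ 3.148 in
Initial abstraction Ia = S/5 = (2100/667)/5 = 420/667 ≈ 0.630 in

S = 2100/667 in ≈ 3.148 in; Ia = 420/667 in ≈ 0.630 in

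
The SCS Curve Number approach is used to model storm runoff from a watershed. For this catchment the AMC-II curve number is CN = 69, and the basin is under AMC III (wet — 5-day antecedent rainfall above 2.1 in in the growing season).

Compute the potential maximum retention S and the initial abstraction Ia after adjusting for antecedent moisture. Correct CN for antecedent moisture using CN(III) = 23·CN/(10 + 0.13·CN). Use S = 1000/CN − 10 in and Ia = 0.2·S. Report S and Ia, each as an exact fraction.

Adjust CN=69 to AMC III: 23·69/(10 + 0.13·69) → 1587 ÷ (1897/100) = 158700/1897 ≈ 83.658
Retention S: 1000/CN − 10 with CN=83.658 → S = 3100/1587 ≈ 1.953 in
Initial abstraction Ia = S/5 = (3100/1587)/5 = 620/1587 ≈ 0.391 in

S = 3100/1587 in ≈ 1.953 in; Ia = 620/1587 in ≈ 0.391 in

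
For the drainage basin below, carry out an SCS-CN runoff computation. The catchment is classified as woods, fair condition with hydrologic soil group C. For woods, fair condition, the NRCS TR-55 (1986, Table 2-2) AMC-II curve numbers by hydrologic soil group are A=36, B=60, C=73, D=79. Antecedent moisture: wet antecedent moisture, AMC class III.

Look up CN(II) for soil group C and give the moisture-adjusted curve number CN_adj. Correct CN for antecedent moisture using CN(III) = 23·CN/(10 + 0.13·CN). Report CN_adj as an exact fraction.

CN_adj = 167900/1949 ≈ 86.147

NRCS table: woods, fair condition, soil group C → CN(II) = 73
CN(III) from CN(II)=73: (23·73)/(10 + 0.13·73) = 167900/1949 ≈ 86.147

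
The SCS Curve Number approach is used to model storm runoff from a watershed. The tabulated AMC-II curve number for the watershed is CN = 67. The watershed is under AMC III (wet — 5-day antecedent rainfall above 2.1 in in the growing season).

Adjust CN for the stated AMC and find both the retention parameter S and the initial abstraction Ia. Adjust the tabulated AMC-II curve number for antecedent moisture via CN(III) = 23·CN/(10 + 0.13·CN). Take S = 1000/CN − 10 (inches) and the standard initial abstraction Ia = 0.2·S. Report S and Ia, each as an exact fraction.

S = 3300/1541 in ≈ 2.141 in; Ia = 660/1541 in ≈ 0.428 in

Adjust CN=67 to AMC III: 23·67/(10 + 0.13·67) → 1541 ÷ (1871/100) = 154100/1871 ≈ 82.362
Retention S: 1000/CN − 10 with CN=82.362 → S = 3300/1541 ≈ 2.141 in
Ia = 0.2S: 0.2·2.141 = 0.428 in (exactly 660/1541)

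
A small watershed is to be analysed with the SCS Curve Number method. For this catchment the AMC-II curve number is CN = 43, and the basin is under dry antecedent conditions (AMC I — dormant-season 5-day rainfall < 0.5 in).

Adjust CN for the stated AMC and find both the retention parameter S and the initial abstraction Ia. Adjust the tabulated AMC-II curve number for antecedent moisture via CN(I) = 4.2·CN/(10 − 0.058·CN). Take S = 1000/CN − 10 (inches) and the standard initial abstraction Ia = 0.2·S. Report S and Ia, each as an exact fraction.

S = 9500/301 in ≈ 31.561 in; Ia = 1900/301 in ≈ 6.312 in

Adjust CN=43 to AMC I: 4.2·43/(10 − 0.058·43) → (903/5) ÷ (3753/500) = 30100/1251 ≈ 24.061
Max retention: S = 1000/(30100/1251) − 10 = 9500/301 in (≈ 31.561 in)
Ia = 0.2S: 0.2·31.561 = 6.312 in (exactly 1900/301)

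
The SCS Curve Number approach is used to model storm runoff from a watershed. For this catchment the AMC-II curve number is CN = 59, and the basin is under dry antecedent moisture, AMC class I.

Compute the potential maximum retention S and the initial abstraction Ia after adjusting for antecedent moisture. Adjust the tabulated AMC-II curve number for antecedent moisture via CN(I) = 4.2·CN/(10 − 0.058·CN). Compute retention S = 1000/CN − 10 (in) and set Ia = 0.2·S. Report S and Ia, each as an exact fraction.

S = 20500/1239 in ≈ 16.546 in; Ia = 4100/1239 in ≈ 3.309 in

CN(I) from CN(II)=59: (4.2·59)/(10 − 0.058·59) = 123900/3289 ≈ 37.671
Retention S: 1000/CN − 10 with CN=37.671 → S = 20500/1239 ≈ 16.546 in
Ia = 0.2S: 0.2·16.546 = 3.309 in (exactly 4100/1239)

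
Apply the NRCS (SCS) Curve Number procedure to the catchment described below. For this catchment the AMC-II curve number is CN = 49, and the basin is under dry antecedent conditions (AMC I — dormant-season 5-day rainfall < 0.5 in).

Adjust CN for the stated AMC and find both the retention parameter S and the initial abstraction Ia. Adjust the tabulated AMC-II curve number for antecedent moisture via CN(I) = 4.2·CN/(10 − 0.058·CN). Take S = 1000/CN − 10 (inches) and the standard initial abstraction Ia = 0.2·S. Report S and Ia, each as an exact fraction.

CN(I) from CN(II)=49: (4.2·49)/(10 − 0.058·49) = 34300/1193 ≈ 28.751
S = 1000/(34300/1193) − 10 = 8500/343 in ≈ 24.781 in
Ia = 0.2·(8500/343) = 1700/343 in ≈ 4.956 in

S = 8500/343 in ≈ 24.781 in; Ia = 1700/343 in ≈ 4.956 in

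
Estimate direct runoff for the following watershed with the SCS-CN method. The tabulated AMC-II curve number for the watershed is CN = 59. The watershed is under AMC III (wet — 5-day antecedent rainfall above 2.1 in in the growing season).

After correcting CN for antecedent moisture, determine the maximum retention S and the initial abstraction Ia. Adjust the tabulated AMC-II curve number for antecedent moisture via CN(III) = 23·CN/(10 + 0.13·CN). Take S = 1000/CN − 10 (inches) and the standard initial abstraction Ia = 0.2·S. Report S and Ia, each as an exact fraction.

CN(III) from CN(II)=59: (23·59)/(10 + 0.13·59) = 135700/1767 ≈ 76.797
Max retention: S = 1000/(135700/1767) − 10 = 4100/1357 in (≈ 3.021 in)
Ia = 0.2·(4100/1357) = 820/1357 in ≈ 0.604 in

S = 4100/1357 in ≈ 3.021 in; Ia = 820/1357 in ≈ 0.604 in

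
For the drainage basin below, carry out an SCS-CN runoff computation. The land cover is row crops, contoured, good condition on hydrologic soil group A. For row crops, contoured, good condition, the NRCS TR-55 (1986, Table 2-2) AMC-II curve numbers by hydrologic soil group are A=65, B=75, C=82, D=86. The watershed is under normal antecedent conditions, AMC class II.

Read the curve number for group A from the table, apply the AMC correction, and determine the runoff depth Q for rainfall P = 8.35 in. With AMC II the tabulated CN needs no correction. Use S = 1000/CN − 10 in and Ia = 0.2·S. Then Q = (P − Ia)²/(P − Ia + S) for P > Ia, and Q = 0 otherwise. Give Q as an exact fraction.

Q = 3575881/855660 in ≈ 4.179 in

NRCS table: row crops, contoured, good condition, soil group A → CN(II) = 65
Average conditions: CN = 65 (no AMC adjustment).
S = 1000/65 − 10 = 70/13 in ≈ 5.385 in
Initial abstraction Ia = S/5 = (70/13)/5 = 14/13 ≈ 1.077 in
Since P=8.350 > Ia=1.077: effective rainfall P−Ia = 1891/260 in
Q = (1891/260)²/((1891/260) + 70/13) = (3575881/67600)/(3291/260) = 3575881/855660 in ≈ 4.179 in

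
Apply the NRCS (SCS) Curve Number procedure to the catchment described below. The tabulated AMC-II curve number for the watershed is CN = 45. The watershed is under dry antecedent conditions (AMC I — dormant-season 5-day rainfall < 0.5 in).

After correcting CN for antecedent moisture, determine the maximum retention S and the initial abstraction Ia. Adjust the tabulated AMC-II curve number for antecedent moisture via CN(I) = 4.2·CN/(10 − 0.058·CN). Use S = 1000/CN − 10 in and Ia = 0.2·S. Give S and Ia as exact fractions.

S = 5500/189 in ≈ 29.101 in; Ia = 1100/189 in ≈ 5.820 in

Dry (AMC I): CN(I) = 4.2·45/(10 − 0.058·45) = 189/(739/100) = 18900/739 ≈ 25.575
S = 1000/(18900/739) − 10 = 5500/189 in ≈ 29.101 in
Ia = 0.2S: 0.2·29.101 = 5.820 in (exactly 1100/189)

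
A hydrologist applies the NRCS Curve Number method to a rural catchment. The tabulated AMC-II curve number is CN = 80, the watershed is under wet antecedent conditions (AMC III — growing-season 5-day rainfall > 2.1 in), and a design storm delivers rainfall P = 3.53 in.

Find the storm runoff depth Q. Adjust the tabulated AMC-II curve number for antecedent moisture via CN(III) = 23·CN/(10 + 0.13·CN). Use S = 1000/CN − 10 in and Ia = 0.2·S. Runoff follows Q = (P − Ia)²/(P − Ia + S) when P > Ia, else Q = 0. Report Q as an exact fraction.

CN(III) from CN(II)=80: (23·80)/(10 + 0.13·80) = 4600/51 ≈ 90.196
Retention S: 1000/CN − 10 with CN=90.196 → S = 25/23 ≈ 1.087 in
Ia = 0.2·(25/23) = 5/23 in ≈ 0.217 in
Since P=3.530 > Ia=0.217: effective rainfall P−Ia = 7619/2300 in
Q: (7619/2300)² ÷ (10119/2300) = 58049161/23273700 in (≈ 2.494 in)

Q = 58049161/23273700 in ≈ 2.494 in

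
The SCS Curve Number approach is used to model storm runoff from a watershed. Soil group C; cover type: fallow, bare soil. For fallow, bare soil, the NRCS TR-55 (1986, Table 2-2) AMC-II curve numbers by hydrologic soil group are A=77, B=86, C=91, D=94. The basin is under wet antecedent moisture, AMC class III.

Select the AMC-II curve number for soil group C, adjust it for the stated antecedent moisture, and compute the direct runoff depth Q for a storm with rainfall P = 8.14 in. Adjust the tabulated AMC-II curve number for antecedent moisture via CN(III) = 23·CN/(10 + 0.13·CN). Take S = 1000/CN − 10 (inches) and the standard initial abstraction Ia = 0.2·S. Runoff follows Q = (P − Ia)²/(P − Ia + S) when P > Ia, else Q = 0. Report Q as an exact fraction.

Q = 710397808201/92913607150 in ≈ 7.646 in

NRCS table: fallow, bare soil, soil group C → CN(II) = 91
Wet (AMC III): CN(III) = 23·91/(10 + 0.13·91) = 2093/(2183/100) = 209300/2183 ≈ 95.877
Retention S: 1000/CN − 10 with CN=95.877 → S = 900/2093 ≈ 0.430 in
Ia = 0.2S: 0.2·0.430 = 0.086 in (exactly 180/2093)
P − Ia = 8.140 − 0.086 = 842851/104650 ≈ 8.054 in (> 0, runoff occurs)
Runoff Q = (P−Ia)²/(P−Ia+S) = (8.054)²/(8.054+0.430) = 710397808201/92913607150 ≈ 7.646 in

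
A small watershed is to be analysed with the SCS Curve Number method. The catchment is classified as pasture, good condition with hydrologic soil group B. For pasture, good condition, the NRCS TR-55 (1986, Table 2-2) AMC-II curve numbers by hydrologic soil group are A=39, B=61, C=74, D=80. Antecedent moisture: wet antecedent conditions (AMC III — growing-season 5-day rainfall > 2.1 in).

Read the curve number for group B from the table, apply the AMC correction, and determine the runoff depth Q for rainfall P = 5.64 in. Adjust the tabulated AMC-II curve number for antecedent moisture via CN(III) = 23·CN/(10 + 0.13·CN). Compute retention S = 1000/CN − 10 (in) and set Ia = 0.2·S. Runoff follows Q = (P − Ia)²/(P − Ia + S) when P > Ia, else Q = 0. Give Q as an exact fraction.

Q = 3533232481/1074943525 in ≈ 3.287 in

NRCS table: pasture, good condition, soil group B → CN(II) = 61
Adjust CN=61 to AMC III: 23·61/(10 + 0.13·61) → 1403 ÷ (1793/100) = 140300/1793 ≈ 78.249
S = 1000/(140300/1793) − 10 = 3900/1403 in ≈ 2.780 in
Ia = 0.2S: 0.2·2.780 = 0.556 in (exactly 780/1403)
P − Ia = 5.640 − 0.556 = 178323/35075 ≈ 5.084 in (> 0, runoff occurs)
Runoff Q = (P−Ia)²/(P−Ia+S) = (5.084)²/(5.084+2.780) = 3533232481/1074943525 ≈ 3.287 in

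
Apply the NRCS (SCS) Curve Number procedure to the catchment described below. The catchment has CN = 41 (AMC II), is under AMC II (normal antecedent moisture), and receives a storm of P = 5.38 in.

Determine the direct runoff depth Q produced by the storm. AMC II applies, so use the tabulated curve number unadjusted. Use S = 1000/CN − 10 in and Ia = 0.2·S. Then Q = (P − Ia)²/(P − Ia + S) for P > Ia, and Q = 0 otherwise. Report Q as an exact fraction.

AMC II — tabulated CN = 41 applies directly.
S = 1000/41 − 10 = 590/41 in ≈ 14.390 in
Ia = 0.2S: 0.2·14.390 = 2.878 in (exactly 118/41)
Since P=5.380 > Ia=2.878: effective rainfall P−Ia = 5129/2050 in
Runoff Q = (P−Ia)²/(P−Ia+S) = (2.502)²/(2.502+14.390) = 26306641/70989450 ≈ 0.371 in

Q = 26306641/70989450 in ≈ 0.371 in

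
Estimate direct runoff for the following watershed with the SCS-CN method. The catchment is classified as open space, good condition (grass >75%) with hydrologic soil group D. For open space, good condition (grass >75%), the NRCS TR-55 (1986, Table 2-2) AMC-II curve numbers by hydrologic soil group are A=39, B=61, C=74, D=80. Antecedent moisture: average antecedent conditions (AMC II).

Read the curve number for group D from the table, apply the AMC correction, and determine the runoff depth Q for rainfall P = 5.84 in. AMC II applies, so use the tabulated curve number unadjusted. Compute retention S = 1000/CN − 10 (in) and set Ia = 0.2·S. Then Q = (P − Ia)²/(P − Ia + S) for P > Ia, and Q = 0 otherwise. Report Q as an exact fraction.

Q = 71289/19600 in ≈ 3.637 in

NRCS table: open space, good condition (grass >75%), soil group D → CN(II) = 80
CN(II) = 80; AMC II needs no correction.
S = 1000/80 − 10 = 5/2 in ≈ 2.500 in
Ia = 0.2S: 0.2·2.500 = 0.500 in (exactly 1/2)
P − Ia = 5.840 − 0.500 = 267/50 ≈ 5.340 in (> 0, runoff occurs)
Q = (267/50)²/((267/50) + 5/2) = (71289/2500)/(196/25) = 71289/19600 in ≈ 3.637 in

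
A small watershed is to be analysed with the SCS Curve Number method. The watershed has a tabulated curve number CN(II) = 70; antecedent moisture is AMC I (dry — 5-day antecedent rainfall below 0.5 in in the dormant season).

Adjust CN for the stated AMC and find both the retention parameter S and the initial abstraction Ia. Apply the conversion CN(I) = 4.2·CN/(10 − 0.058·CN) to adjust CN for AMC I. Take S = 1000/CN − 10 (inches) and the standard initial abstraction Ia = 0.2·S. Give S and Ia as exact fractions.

S = 500/49 in ≈ 10.204 in; Ia = 100/49 in ≈ 2.041 in

Dry (AMC I): CN(I) = 4.2·70/(10 − 0.058·70) = 294/(297/50) = 4900/99 ≈ 49.495
Max retention: S = 1000/(4900/99) − 10 = 500/49 in (≈ 10.204 in)
Ia = 0.2S: 0.2·10.204 = 2.041 in (exactly 100/49)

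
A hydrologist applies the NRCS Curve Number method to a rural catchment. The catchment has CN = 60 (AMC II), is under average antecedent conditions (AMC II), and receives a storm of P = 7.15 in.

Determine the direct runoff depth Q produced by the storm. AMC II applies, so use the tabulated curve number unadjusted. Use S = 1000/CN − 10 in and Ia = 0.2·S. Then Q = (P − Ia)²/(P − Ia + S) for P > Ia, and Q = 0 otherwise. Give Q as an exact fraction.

Q = 121801/44940 in ≈ 2.710 in

AMC II — tabulated CN = 60 applies directly.
Max retention: S = 1000/60 − 10 = 20/3 in (≈ 6.667 in)
Ia = 0.2S: 0.2·6.667 = 1.333 in (exactly 4/3)
Since P=7.150 > Ia=1.333: effective rainfall P−Ia = 349/60 in
Q: (349/60)² ÷ (749/60) = 121801/44940 in (≈ 2.710 in)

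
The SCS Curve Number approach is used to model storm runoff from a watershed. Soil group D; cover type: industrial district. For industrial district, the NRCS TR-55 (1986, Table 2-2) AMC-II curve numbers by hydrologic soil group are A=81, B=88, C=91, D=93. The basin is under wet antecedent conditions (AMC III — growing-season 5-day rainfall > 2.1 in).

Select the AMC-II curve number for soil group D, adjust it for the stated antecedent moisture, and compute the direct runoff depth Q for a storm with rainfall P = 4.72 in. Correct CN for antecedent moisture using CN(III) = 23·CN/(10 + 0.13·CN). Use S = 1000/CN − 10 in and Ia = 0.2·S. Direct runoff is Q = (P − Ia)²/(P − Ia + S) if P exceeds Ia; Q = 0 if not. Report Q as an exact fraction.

Q = 30976102802/7122923475 in ≈ 4.349 in

NRCS table: industrial district, soil group D → CN(II) = 93
Adjust CN=93 to AMC III: 23·93/(10 + 0.13·93) → 2139 ÷ (2209/100) = 213900/2209 ≈ 96.831
Retention S: 1000/CN − 10 with CN=96.831 → S = 700/2139 ≈ 0.327 in
Initial abstraction Ia = S/5 = (700/2139)/5 = 140/2139 ≈ 0.065 in
P − Ia = 4.720 − 0.065 = 248902/53475 ≈ 4.655 in (> 0, runoff occurs)
Q: (248902/53475)² ÷ (266402/53475) = 30976102802/7122923475 in (≈ 4.349 in)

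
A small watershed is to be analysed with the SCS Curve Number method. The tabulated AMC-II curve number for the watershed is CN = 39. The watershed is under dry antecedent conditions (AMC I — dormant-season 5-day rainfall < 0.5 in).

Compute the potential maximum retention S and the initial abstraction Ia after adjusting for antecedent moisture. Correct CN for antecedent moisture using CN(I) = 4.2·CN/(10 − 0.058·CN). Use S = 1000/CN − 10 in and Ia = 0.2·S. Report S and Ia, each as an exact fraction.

CN(I) from CN(II)=39: (4.2·39)/(10 − 0.058·39) = 81900/3869 ≈ 21.168
Retention S: 1000/CN − 10 with CN=21.168 → S = 30500/819 ≈ 37.241 in
Ia = 0.2S: 0.2·37.241 = 7.448 in (exactly 6100/819)

S = 30500/819 in ≈ 37.241 in; Ia = 6100/819 in ≈ 7.448 in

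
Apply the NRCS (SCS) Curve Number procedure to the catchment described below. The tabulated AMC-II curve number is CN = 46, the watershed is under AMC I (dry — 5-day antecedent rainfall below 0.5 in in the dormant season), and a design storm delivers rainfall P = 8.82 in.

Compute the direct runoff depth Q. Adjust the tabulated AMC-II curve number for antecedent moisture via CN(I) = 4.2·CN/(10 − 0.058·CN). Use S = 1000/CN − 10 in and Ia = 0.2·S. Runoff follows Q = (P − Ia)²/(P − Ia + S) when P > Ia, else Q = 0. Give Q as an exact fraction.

Adjust CN=46 to AMC I: 4.2·46/(10 − 0.058·46) → (966/5) ÷ (1833/250) = 16100/611 ≈ 26.350
S = 1000/(16100/611) − 10 = 4500/161 in ≈ 27.950 in
Ia = 0.2·(4500/161) = 900/161 in ≈ 5.590 in
Excess rainfall: 8.820 − 5.590 = 3.230 in; P > Ia so Q > 0
Q = (26001/8050)²/((26001/8050) + 4500/161) = (676052001/64802500)/(251001/8050) = 75116889/224506450 in ≈ 0.335 in

Q = 75116889/224506450 in ≈ 0.335 in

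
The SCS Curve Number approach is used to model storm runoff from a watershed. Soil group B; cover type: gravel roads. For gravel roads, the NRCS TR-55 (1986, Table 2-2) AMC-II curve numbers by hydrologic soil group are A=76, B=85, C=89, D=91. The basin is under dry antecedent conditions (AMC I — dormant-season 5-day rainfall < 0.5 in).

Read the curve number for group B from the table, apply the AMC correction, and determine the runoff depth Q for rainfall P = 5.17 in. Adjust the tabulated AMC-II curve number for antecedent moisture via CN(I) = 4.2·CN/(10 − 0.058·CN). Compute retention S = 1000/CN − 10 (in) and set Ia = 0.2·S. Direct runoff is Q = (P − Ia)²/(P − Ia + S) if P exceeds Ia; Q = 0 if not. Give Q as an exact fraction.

Q = 2654619529/1208123700 in ≈ 2.197 in

NRCS table: gravel roads, soil group B → CN(II) = 85
CN(I) from CN(II)=85: (4.2·85)/(10 − 0.058·85) = 11900/169 ≈ 70.414
S = 1000/(11900/169) − 10 = 500/119 in ≈ 4.202 in
Ia = 0.2·(500/119) = 100/119 in ≈ 0.840 in
P − Ia = 5.170 − 0.840 = 51523/11900 ≈ 4.330 in (> 0, runoff occurs)
Runoff Q = (P−Ia)²/(P−Ia+S) = (4.330)²/(4.330+4.202) = 2654619529/1208123700 ≈ 2.197 in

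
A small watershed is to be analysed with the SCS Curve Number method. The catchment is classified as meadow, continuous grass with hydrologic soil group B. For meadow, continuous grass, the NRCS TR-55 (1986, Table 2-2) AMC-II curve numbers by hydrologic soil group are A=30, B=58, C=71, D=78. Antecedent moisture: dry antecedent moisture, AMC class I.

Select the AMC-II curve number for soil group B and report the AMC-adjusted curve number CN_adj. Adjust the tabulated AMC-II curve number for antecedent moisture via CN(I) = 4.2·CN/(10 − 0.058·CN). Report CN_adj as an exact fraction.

NRCS table: meadow, continuous grass, soil group B → CN(II) = 58
Adjust CN=58 to AMC I: 4.2·58/(10 − 0.058·58) → (1218/5) ÷ (1659/250) = 2900/79 ≈ 36.709

CN_adj = 2900/79 ≈ 36.709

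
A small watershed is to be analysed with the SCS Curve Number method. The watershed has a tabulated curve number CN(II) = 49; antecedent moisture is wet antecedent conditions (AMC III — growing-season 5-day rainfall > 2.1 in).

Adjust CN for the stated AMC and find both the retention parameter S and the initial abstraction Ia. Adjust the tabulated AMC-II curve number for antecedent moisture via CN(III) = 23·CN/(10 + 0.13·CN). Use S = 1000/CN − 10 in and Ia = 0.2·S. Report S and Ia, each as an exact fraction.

S = 5100/1127 in ≈ 4.525 in; Ia = 1020/1127 in ≈ 0.905 in

Adjust CN=49 to AMC III: 23·49/(10 + 0.13·49) → 1127 ÷ (1637/100) = 112700/1637 ≈ 68.845
Max retention: S = 1000/(112700/1637) − 10 = 5100/1127 in (≈ 4.525 in)
Initial abstraction Ia = S/5 = (5100/1127)/5 = 1020/1127 ≈ 0.905 in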